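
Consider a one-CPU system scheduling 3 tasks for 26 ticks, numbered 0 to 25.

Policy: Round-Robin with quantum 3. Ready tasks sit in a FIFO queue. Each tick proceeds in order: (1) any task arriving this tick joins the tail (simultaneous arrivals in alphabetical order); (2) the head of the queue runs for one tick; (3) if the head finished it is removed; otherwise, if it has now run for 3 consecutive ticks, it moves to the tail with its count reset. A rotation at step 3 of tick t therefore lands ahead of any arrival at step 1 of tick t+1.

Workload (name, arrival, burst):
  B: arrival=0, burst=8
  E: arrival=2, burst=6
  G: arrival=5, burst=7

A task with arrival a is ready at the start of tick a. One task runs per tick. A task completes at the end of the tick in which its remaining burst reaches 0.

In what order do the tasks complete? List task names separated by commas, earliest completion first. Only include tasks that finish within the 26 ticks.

t=0: queue=[B] q_used=0 → run B
t=1: queue=[B] q_used=1 → run B
t=2: queue=[B,E] q_used=2 → run B
t=3: queue=[E,B] q_used=0 → run E
t=4: queue=[E,B] q_used=1 → run E
t=5: queue=[E,B,G] q_used=2 → run E
t=6: queue=[B,G,E] q_used=0 → run B
t=7: queue=[B,G,E] q_used=1 → run B
t=8: queue=[B,G,E] q_used=2 → run B
t=9: queue=[G,E,B] q_used=0 → run G
t=10: queue=[G,E,B] q_used=1 → run G
t=11: queue=[G,E,B] q_used=2 → run G
t=12: queue=[E,B,G] q_used=0 → run E
t=13: queue=[E,B,G] q_used=1 → run E
t=14: queue=[E,B,G] q_used=2 → run E
t=15: queue=[B,G] q_used=0 → run B
t=16: queue=[B,G] q_used=1 → run B
t=17: queue=[G] q_used=0 → run G
t=18: queue=[G] q_used=1 → run G
t=19: queue=[G] q_used=2 → run G
t=20: queue=[G] q_used=0 → run G
t=21: (idle)
t=22: (idle)
t=23: (idle)
t=24: (idle)
t=25: (idle)

completion order = E, B, G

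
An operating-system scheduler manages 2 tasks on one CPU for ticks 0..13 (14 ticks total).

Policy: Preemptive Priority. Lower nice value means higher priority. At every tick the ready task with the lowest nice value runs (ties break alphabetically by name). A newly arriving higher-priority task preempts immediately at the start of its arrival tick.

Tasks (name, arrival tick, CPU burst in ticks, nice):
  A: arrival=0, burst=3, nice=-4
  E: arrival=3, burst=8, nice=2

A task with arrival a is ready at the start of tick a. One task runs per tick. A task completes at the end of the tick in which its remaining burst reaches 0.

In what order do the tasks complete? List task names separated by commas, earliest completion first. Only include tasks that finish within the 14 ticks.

completion order = A, E

t=0: ready={A} → run A
t=1: ready={A} → run A
t=2: ready={A} → run A
t=3: ready={E} → run E
t=4: ready={E} → run E
t=5: ready={E} → run E
t=6: ready={E} → run E
t=7: ready={E} → run E
t=8: ready={E} → run E
t=9: ready={E} → run E
t=10: ready={E} → run E
t=11: (idle)
t=12: (idle)
t=13: (idle)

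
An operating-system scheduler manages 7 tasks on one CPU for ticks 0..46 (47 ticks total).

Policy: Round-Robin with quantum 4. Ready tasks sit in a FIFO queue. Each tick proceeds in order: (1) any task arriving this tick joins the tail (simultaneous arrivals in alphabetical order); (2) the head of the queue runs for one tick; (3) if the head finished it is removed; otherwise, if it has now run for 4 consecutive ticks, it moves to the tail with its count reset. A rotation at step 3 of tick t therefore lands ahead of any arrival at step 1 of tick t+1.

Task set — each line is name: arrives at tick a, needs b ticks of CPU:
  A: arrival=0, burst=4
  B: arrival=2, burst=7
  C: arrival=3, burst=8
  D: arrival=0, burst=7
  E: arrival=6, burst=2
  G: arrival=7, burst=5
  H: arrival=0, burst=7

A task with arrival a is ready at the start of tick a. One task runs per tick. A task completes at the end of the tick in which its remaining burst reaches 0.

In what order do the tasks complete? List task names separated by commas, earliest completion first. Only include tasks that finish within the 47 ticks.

t=0: queue=[A,D,H] q_used=0 → run A
t=1: queue=[A,D,H] q_used=1 → run A
t=2: queue=[A,D,H,B] q_used=2 → run A
t=3: queue=[A,D,H,B,C] q_used=3 → run A
t=4: queue=[D,H,B,C] q_used=0 → run D
t=5: queue=[D,H,B,C] q_used=1 → run D
t=6: queue=[D,H,B,C,E] q_used=2 → run D
t=7: queue=[D,H,B,C,E,G] q_used=3 → run D
t=8: queue=[H,B,C,E,G,D] q_used=0 → run H
t=9: queue=[H,B,C,E,G,D] q_used=1 → run H
t=10: queue=[H,B,C,E,G,D] q_used=2 → run H
t=11: queue=[H,B,C,E,G,D] q_used=3 → run H
t=12: queue=[B,C,E,G,D,H] q_used=0 → run B
t=13: queue=[B,C,E,G,D,H] q_used=1 → run B
t=14: queue=[B,C,E,G,D,H] q_used=2 → run B
t=15: queue=[B,C,E,G,D,H] q_used=3 → run B
t=16: queue=[C,E,G,D,H,B] q_used=0 → run C
t=17: queue=[C,E,G,D,H,B] q_used=1 → run C
t=18: queue=[C,E,G,D,H,B] q_used=2 → run C
t=19: queue=[C,E,G,D,H,B] q_used=3 → run C
t=20: queue=[E,G,D,H,B,C] q_used=0 → run E
t=21: queue=[E,G,D,H,B,C] q_used=1 → run E
t=22: queue=[G,D,H,B,C] q_used=0 → run G
t=23: queue=[G,D,H,B,C] q_used=1 → run G
t=24: queue=[G,D,H,B,C] q_used=2 → run G
t=25: queue=[G,D,H,B,C] q_used=3 → run G
t=26: queue=[D,H,B,C,G] q_used=0 → run D
t=27: queue=[D,H,B,C,G] q_used=1 → run D
t=28: queue=[D,H,B,C,G] q_used=2 → run D
t=29: queue=[H,B,C,G] q_used=0 → run H
t=30: queue=[H,B,C,G] q_used=1 → run H
t=31: queue=[H,B,C,G] q_used=2 → run H
t=32: queue=[B,C,G] q_used=0 → run B
t=33: queue=[B,C,G] q_used=1 → run B
t=34: queue=[B,C,G] q_used=2 → run B
t=35: queue=[C,G] q_used=0 → run C
t=36: queue=[C,G] q_used=1 → run C
t=37: queue=[C,G] q_used=2 → run C
t=38: queue=[C,G] q_used=3 → run C
t=39: queue=[G] q_used=0 → run G
t=40: (idle)
t=41: (idle)
t=42: (idle)
t=43: (idle)
t=44: (idle)
t=45: (idle)
t=46: (idle)

completion order = A, E, D, H, B, C, G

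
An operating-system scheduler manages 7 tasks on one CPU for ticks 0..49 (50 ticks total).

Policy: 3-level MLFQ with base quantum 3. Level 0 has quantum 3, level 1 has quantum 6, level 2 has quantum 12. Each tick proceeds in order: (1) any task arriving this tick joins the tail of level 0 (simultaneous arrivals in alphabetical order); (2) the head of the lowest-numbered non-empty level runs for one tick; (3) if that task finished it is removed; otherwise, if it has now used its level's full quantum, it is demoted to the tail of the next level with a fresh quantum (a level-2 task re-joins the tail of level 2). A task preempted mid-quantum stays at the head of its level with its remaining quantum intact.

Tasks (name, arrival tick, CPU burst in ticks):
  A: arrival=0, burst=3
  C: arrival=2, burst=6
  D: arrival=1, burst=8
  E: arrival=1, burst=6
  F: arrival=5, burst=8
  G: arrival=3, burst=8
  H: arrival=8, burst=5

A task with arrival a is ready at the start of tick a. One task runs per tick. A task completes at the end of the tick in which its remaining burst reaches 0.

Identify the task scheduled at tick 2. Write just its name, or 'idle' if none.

running at tick 2 = A

t=0: L0/L1/L2 = A/-/- → run A
t=1: L0/L1/L2 = ADE/-/- → run A
t=2: L0/L1/L2 = ADEC/-/- → run A
t=3: L0/L1/L2 = DECG/-/- → run D
t=4: L0/L1/L2 = DECG/-/- → run D
t=5: L0/L1/L2 = DECGF/-/- → run D
t=6: L0/L1/L2 = ECGF/D/- → run E
t=7: L0/L1/L2 = ECGF/D/- → run E
t=8: L0/L1/L2 = ECGFH/D/- → run E
t=9: L0/L1/L2 = CGFH/DE/- → run C
t=10: L0/L1/L2 = CGFH/DE/- → run C
t=11: L0/L1/L2 = CGFH/DE/- → run C
t=12: L0/L1/L2 = GFH/DEC/- → run G
t=13: L0/L1/L2 = GFH/DEC/- → run G
t=14: L0/L1/L2 = GFH/DEC/- → run G
t=15: L0/L1/L2 = FH/DECG/- → run F
t=16: L0/L1/L2 = FH/DECG/- → run F
t=17: L0/L1/L2 = FH/DECG/- → run F
t=18: L0/L1/L2 = H/DECGF/- → run H
t=19: L0/L1/L2 = H/DECGF/- → run H
t=20: L0/L1/L2 = H/DECGF/- → run H
t=21: L0/L1/L2 = -/DECGFH/- → run D
t=22: L0/L1/L2 = -/DECGFH/- → run D
t=23: L0/L1/L2 = -/DECGFH/- → run D
t=24: L0/L1/L2 = -/DECGFH/- → run D
t=25: L0/L1/L2 = -/DECGFH/- → run D
t=26: L0/L1/L2 = -/ECGFH/- → run E
t=27: L0/L1/L2 = -/ECGFH/- → run E
t=28: L0/L1/L2 = -/ECGFH/- → run E
t=29: L0/L1/L2 = -/CGFH/- → run C
t=30: L0/L1/L2 = -/CGFH/- → run C
t=31: L0/L1/L2 = -/CGFH/- → run C
t=32: L0/L1/L2 = -/GFH/- → run G
t=33: L0/L1/L2 = -/GFH/- → run G
t=34: L0/L1/L2 = -/GFH/- → run G
t=35: L0/L1/L2 = -/GFH/- → run G
t=36: L0/L1/L2 = -/GFH/- → run G
t=37: L0/L1/L2 = -/FH/- → run F
t=38: L0/L1/L2 = -/FH/- → run F
t=39: L0/L1/L2 = -/FH/- → run F
t=40: L0/L1/L2 = -/FH/- → run F
t=41: L0/L1/L2 = -/FH/- → run F
t=42: L0/L1/L2 = -/H/- → run H
t=43: L0/L1/L2 = -/H/- → run H
t=44: (idle)
t=45: (idle)
t=46: (idle)
t=47: (idle)
t=48: (idle)
t=49: (idle)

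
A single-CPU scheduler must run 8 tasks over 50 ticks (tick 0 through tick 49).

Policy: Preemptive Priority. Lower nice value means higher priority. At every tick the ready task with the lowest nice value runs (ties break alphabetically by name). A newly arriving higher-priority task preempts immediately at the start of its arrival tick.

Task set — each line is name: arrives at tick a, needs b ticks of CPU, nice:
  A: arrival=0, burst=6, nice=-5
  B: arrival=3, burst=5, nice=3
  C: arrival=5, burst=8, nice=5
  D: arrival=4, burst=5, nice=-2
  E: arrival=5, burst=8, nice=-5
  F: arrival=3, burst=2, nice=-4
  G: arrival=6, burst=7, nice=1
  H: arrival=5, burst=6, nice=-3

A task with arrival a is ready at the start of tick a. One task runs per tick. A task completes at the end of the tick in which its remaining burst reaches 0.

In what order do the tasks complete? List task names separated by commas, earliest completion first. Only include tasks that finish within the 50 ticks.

completion order = A, E, F, H, D, G, B, C

t=0: ready={A} → run A
t=1: ready={A} → run A
t=2: ready={A} → run A
t=3: ready={A,B,F} → run A
t=4: ready={A,B,D,F} → run A
t=5: ready={A,B,C,D,E,F,H} → run A
t=6: ready={B,C,D,E,F,G,H} → run E
t=7: ready={B,C,D,E,F,G,H} → run E
t=8: ready={B,C,D,E,F,G,H} → run E
t=9: ready={B,C,D,E,F,G,H} → run E
t=10: ready={B,C,D,E,F,G,H} → run E
t=11: ready={B,C,D,E,F,G,H} → run E
t=12: ready={B,C,D,E,F,G,H} → run E
t=13: ready={B,C,D,E,F,G,H} → run E
t=14: ready={B,C,D,F,G,H} → run F
t=15: ready={B,C,D,F,G,H} → run F
t=16: ready={B,C,D,G,H} → run H
t=17: ready={B,C,D,G,H} → run H
t=18: ready={B,C,D,G,H} → run H
t=19: ready={B,C,D,G,H} → run H
t=20: ready={B,C,D,G,H} → run H
t=21: ready={B,C,D,G,H} → run H
t=22: ready={B,C,D,G} → run D
t=23: ready={B,C,D,G} → run D
t=24: ready={B,C,D,G} → run D
t=25: ready={B,C,D,G} → run D
t=26: ready={B,C,D,G} → run D
t=27: ready={B,C,G} → run G
t=28: ready={B,C,G} → run G
t=29: ready={B,C,G} → run G
t=30: ready={B,C,G} → run G
t=31: ready={B,C,G} → run G
t=32: ready={B,C,G} → run G
t=33: ready={B,C,G} → run G
t=34: ready={B,C} → run B
t=35: ready={B,C} → run B
t=36: ready={B,C} → run B
t=37: ready={B,C} → run B
t=38: ready={B,C} → run B
t=39: ready={C} → run C
t=40: ready={C} → run C
t=41: ready={C} → run C
t=42: ready={C} → run C
t=43: ready={C} → run C
t=44: ready={C} → run C
t=45: ready={C} → run C
t=46: ready={C} → run C
t=47: (idle)
t=48: (idle)
t=49: (idle)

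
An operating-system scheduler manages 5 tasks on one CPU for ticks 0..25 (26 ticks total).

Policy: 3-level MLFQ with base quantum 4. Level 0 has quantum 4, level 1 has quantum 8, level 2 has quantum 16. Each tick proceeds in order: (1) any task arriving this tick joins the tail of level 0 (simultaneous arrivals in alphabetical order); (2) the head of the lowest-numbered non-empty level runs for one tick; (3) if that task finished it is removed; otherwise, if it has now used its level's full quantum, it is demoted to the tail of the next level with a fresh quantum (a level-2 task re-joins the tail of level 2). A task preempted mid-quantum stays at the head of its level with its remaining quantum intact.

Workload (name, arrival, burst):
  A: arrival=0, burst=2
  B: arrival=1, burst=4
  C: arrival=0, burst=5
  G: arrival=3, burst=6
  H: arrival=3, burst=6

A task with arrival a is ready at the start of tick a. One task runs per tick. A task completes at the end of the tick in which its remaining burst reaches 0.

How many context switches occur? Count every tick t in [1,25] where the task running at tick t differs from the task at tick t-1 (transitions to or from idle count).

context switches = 8

t=0: L0/L1/L2 = AC/-/- → run A
t=1: L0/L1/L2 = ACB/-/- → run A
t=2: L0/L1/L2 = CB/-/- → run C
t=3: L0/L1/L2 = CBGH/-/- → run C
t=4: L0/L1/L2 = CBGH/-/- → run C
t=5: L0/L1/L2 = CBGH/-/- → run C
t=6: L0/L1/L2 = BGH/C/- → run B
t=7: L0/L1/L2 = BGH/C/- → run B
t=8: L0/L1/L2 = BGH/C/- → run B
t=9: L0/L1/L2 = BGH/C/- → run B
t=10: L0/L1/L2 = GH/C/- → run G
t=11: L0/L1/L2 = GH/C/- → run G
t=12: L0/L1/L2 = GH/C/- → run G
t=13: L0/L1/L2 = GH/C/- → run G
t=14: L0/L1/L2 = H/CG/- → run H
t=15: L0/L1/L2 = H/CG/- → run H
t=16: L0/L1/L2 = H/CG/- → run H
t=17: L0/L1/L2 = H/CG/- → run H
t=18: L0/L1/L2 = -/CGH/- → run C
t=19: L0/L1/L2 = -/GH/- → run G
t=20: L0/L1/L2 = -/GH/- → run G
t=21: L0/L1/L2 = -/H/- → run H
t=22: L0/L1/L2 = -/H/- → run H
t=23: (idle)
t=24: (idle)
t=25: (idle)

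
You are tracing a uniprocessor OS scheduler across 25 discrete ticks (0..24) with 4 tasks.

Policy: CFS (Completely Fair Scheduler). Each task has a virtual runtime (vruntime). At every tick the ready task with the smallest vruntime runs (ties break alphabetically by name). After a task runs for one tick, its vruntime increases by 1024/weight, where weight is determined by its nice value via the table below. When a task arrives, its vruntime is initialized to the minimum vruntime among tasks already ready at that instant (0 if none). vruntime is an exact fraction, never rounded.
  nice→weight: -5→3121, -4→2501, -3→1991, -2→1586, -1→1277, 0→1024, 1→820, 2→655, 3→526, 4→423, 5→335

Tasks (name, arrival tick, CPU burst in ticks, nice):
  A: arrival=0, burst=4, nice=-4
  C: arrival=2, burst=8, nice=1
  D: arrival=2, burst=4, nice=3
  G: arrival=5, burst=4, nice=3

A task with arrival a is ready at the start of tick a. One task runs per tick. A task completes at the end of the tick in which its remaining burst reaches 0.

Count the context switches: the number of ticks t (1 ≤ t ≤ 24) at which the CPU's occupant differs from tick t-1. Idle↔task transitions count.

context switches = 16

t=0: vr[A=0] → run A
t=1: vr[A=1024/2501] → run A
t=2: vr[A=2048/2501 C=2048/2501 D=2048/2501] → run A
t=3: vr[A=3072/2501 C=2048/2501 D=2048/2501] → run C
t=4: vr[A=3072/2501 C=25856/12505 D=2048/2501] → run D
t=5: vr[A=3072/2501 C=25856/12505 D=1819136/657763 G=3072/2501] → run A
t=6: vr[C=25856/12505 D=1819136/657763 G=3072/2501] → run G
t=7: vr[C=25856/12505 D=1819136/657763 G=2088448/657763] → run C
t=8: vr[C=41472/12505 D=1819136/657763 G=2088448/657763] → run D
t=9: vr[C=41472/12505 D=3099648/657763 G=2088448/657763] → run G
t=10: vr[C=41472/12505 D=3099648/657763 G=3368960/657763] → run C
t=11: vr[C=57088/12505 D=3099648/657763 G=3368960/657763] → run C
t=12: vr[C=72704/12505 D=3099648/657763 G=3368960/657763] → run D
t=13: vr[C=72704/12505 D=4380160/657763 G=3368960/657763] → run G
t=14: vr[C=72704/12505 D=4380160/657763 G=4649472/657763] → run C
t=15: vr[C=17664/2501 D=4380160/657763 G=4649472/657763] → run D
t=16: vr[C=17664/2501 G=4649472/657763] → run C
t=17: vr[C=103936/12505 G=4649472/657763] → run G
t=18: vr[C=103936/12505] → run C
t=19: vr[C=119552/12505] → run C
t=20: (idle)
t=21: (idle)
t=22: (idle)
t=23: (idle)
t=24: (idle)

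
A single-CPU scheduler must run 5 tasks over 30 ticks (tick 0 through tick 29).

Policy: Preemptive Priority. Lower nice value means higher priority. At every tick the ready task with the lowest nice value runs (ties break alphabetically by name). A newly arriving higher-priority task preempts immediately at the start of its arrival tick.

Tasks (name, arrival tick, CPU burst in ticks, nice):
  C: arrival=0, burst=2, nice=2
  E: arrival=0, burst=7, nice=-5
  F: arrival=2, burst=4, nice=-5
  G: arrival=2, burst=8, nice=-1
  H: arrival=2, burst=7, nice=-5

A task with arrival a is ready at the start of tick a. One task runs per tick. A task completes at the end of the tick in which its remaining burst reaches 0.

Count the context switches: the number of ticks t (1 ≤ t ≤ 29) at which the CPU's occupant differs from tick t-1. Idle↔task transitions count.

context switches = 5

t=0: ready={C,E} → run E
t=1: ready={C,E} → run E
t=2: ready={C,E,F,G,H} → run E
t=3: ready={C,E,F,G,H} → run E
t=4: ready={C,E,F,G,H} → run E
t=5: ready={C,E,F,G,H} → run E
t=6: ready={C,E,F,G,H} → run E
t=7: ready={C,F,G,H} → run F
t=8: ready={C,F,G,H} → run F
t=9: ready={C,F,G,H} → run F
t=10: ready={C,F,G,H} → run F
t=11: ready={C,G,H} → run H
t=12: ready={C,G,H} → run H
t=13: ready={C,G,H} → run H
t=14: ready={C,G,H} → run H
t=15: ready={C,G,H} → run H
t=16: ready={C,G,H} → run H
t=17: ready={C,G,H} → run H
t=18: ready={C,G} → run G
t=19: ready={C,G} → run G
t=20: ready={C,G} → run G
t=21: ready={C,G} → run G
t=22: ready={C,G} → run G
t=23: ready={C,G} → run G
t=24: ready={C,G} → run G
t=25: ready={C,G} → run G
t=26: ready={C} → run C
t=27: ready={C} → run C
t=28: (idle)
t=29: (idle)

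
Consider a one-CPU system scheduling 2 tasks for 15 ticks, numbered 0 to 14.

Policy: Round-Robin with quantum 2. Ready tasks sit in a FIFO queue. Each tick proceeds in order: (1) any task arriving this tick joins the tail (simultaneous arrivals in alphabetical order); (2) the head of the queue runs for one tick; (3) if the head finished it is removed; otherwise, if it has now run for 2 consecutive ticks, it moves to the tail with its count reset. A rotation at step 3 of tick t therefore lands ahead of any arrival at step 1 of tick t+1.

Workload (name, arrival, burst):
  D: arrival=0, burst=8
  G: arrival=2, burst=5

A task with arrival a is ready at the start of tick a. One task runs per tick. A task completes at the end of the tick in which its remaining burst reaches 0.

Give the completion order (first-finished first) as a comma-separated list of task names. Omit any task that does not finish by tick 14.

completion order = D, G

t=0: queue=[D] q_used=0 → run D
t=1: queue=[D] q_used=1 → run D
t=2: queue=[D,G] q_used=0 → run D
t=3: queue=[D,G] q_used=1 → run D
t=4: queue=[G,D] q_used=0 → run G
t=5: queue=[G,D] q_used=1 → run G
t=6: queue=[D,G] q_used=0 → run D
t=7: queue=[D,G] q_used=1 → run D
t=8: queue=[G,D] q_used=0 → run G
t=9: queue=[G,D] q_used=1 → run G
t=10: queue=[D,G] q_used=0 → run D
t=11: queue=[D,G] q_used=1 → run D
t=12: queue=[G] q_used=0 → run G
t=13: (idle)
t=14: (idle)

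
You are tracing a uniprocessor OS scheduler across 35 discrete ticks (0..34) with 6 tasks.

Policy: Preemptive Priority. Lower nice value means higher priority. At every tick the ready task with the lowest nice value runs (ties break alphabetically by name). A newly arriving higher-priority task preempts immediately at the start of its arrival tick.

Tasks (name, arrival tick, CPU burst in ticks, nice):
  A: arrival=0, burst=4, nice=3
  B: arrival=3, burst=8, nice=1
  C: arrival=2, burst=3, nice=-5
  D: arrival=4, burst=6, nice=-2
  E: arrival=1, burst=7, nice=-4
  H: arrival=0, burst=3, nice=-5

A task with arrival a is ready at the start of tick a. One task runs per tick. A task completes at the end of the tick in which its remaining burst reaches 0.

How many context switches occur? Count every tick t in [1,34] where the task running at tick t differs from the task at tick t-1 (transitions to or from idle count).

context switches = 7

t=0: ready={A,H} → run H
t=1: ready={A,E,H} → run H
t=2: ready={A,C,E,H} → run C
t=3: ready={A,B,C,E,H} → run C
t=4: ready={A,B,C,D,E,H} → run C
t=5: ready={A,B,D,E,H} → run H
t=6: ready={A,B,D,E} → run E
t=7: ready={A,B,D,E} → run E
t=8: ready={A,B,D,E} → run E
t=9: ready={A,B,D,E} → run E
t=10: ready={A,B,D,E} → run E
t=11: ready={A,B,D,E} → run E
t=12: ready={A,B,D,E} → run E
t=13: ready={A,B,D} → run D
t=14: ready={A,B,D} → run D
t=15: ready={A,B,D} → run D
t=16: ready={A,B,D} → run D
t=17: ready={A,B,D} → run D
t=18: ready={A,B,D} → run D
t=19: ready={A,B} → run B
t=20: ready={A,B} → run B
t=21: ready={A,B} → run B
t=22: ready={A,B} → run B
t=23: ready={A,B} → run B
t=24: ready={A,B} → run B
t=25: ready={A,B} → run B
t=26: ready={A,B} → run B
t=27: ready={A} → run A
t=28: ready={A} → run A
t=29: ready={A} → run A
t=30: ready={A} → run A
t=31: (idle)
t=32: (idle)
t=33: (idle)
t=34: (idle)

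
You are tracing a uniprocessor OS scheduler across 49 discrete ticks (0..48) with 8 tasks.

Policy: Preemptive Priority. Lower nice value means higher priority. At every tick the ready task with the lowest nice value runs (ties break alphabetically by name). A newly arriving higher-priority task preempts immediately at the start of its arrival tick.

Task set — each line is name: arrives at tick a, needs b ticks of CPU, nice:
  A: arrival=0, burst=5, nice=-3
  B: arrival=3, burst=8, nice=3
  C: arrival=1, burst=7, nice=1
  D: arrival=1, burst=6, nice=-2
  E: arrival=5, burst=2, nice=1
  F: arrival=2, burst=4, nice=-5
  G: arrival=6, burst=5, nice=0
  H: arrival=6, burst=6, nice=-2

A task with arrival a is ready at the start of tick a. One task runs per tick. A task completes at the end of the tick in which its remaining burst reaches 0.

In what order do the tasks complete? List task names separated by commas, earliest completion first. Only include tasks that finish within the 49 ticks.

completion order = F, A, D, H, G, C, E, B

t=0: ready={A} → run A
t=1: ready={A,C,D} → run A
t=2: ready={A,C,D,F} → run F
t=3: ready={A,B,C,D,F} → run F
t=4: ready={A,B,C,D,F} → run F
t=5: ready={A,B,C,D,E,F} → run F
t=6: ready={A,B,C,D,E,G,H} → run A
t=7: ready={A,B,C,D,E,G,H} → run A
t=8: ready={A,B,C,D,E,G,H} → run A
t=9: ready={B,C,D,E,G,H} → run D
t=10: ready={B,C,D,E,G,H} → run D
t=11: ready={B,C,D,E,G,H} → run D
t=12: ready={B,C,D,E,G,H} → run D
t=13: ready={B,C,D,E,G,H} → run D
t=14: ready={B,C,D,E,G,H} → run D
t=15: ready={B,C,E,G,H} → run H
t=16: ready={B,C,E,G,H} → run H
t=17: ready={B,C,E,G,H} → run H
t=18: ready={B,C,E,G,H} → run H
t=19: ready={B,C,E,G,H} → run H
t=20: ready={B,C,E,G,H} → run H
t=21: ready={B,C,E,G} → run G
t=22: ready={B,C,E,G} → run G
t=23: ready={B,C,E,G} → run G
t=24: ready={B,C,E,G} → run G
t=25: ready={B,C,E,G} → run G
t=26: ready={B,C,E} → run C
t=27: ready={B,C,E} → run C
t=28: ready={B,C,E} → run C
t=29: ready={B,C,E} → run C
t=30: ready={B,C,E} → run C
t=31: ready={B,C,E} → run C
t=32: ready={B,C,E} → run C
t=33: ready={B,E} → run E
t=34: ready={B,E} → run E
t=35: ready={B} → run B
t=36: ready={B} → run B
t=37: ready={B} → run B
t=38: ready={B} → run B
t=39: ready={B} → run B
t=40: ready={B} → run B
t=41: ready={B} → run B
t=42: ready={B} → run B
t=43: (idle)
t=44: (idle)
t=45: (idle)
t=46: (idle)
t=47: (idle)
t=48: (idle)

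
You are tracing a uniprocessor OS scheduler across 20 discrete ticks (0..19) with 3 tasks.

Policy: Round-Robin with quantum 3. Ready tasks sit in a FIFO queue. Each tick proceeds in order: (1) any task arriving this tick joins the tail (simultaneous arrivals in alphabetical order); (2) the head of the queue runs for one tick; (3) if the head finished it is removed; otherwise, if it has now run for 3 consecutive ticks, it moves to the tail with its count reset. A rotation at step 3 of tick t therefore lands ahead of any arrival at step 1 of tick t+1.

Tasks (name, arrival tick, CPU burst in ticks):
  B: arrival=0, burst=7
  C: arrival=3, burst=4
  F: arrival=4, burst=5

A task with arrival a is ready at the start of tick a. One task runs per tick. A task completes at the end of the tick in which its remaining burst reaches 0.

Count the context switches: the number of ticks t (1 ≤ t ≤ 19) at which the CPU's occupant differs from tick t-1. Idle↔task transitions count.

context switches = 6

t=0: queue=[B] q_used=0 → run B
t=1: queue=[B] q_used=1 → run B
t=2: queue=[B] q_used=2 → run B
t=3: queue=[B,C] q_used=0 → run B
t=4: queue=[B,C,F] q_used=1 → run B
t=5: queue=[B,C,F] q_used=2 → run B
t=6: queue=[C,F,B] q_used=0 → run C
t=7: queue=[C,F,B] q_used=1 → run C
t=8: queue=[C,F,B] q_used=2 → run C
t=9: queue=[F,B,C] q_used=0 → run F
t=10: queue=[F,B,C] q_used=1 → run F
t=11: queue=[F,B,C] q_used=2 → run F
t=12: queue=[B,C,F] q_used=0 → run B
t=13: queue=[C,F] q_used=0 → run C
t=14: queue=[F] q_used=0 → run F
t=15: queue=[F] q_used=1 → run F
t=16: (idle)
t=17: (idle)
t=18: (idle)
t=19: (idle)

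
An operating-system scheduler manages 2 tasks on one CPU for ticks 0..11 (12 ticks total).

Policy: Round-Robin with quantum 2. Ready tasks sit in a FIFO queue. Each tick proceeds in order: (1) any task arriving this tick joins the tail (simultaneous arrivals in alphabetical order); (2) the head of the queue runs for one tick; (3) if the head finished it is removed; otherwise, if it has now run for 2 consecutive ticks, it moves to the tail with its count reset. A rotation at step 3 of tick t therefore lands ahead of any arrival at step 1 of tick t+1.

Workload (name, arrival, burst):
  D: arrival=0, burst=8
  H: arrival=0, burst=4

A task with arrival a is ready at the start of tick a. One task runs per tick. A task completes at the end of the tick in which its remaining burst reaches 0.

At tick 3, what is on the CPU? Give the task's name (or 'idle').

running at tick 3 = H

t=0: queue=[D,H] q_used=0 → run D
t=1: queue=[D,H] q_used=1 → run D
t=2: queue=[H,D] q_used=0 → run H
t=3: queue=[H,D] q_used=1 → run H
t=4: queue=[D,H] q_used=0 → run D
t=5: queue=[D,H] q_used=1 → run D
t=6: queue=[H,D] q_used=0 → run H
t=7: queue=[H,D] q_used=1 → run H
t=8: queue=[D] q_used=0 → run D
t=9: queue=[D] q_used=1 → run D
t=10: queue=[D] q_used=0 → run D
t=11: queue=[D] q_used=1 → run D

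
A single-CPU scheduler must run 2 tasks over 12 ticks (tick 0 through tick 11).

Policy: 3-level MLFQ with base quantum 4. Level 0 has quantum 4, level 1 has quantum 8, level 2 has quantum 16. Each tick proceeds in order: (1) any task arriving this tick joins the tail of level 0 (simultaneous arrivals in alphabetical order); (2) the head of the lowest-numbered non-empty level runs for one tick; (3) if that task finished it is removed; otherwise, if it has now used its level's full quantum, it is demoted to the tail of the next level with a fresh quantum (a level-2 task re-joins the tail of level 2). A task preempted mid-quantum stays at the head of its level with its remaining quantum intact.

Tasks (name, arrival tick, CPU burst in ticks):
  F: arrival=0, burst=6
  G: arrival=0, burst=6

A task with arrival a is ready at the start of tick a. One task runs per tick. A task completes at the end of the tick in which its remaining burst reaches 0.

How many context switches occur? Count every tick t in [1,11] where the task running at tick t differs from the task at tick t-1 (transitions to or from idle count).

t=0: L0/L1/L2 = FG/-/- → run F
t=1: L0/L1/L2 = FG/-/- → run F
t=2: L0/L1/L2 = FG/-/- → run F
t=3: L0/L1/L2 = FG/-/- → run F
t=4: L0/L1/L2 = G/F/- → run G
t=5: L0/L1/L2 = G/F/- → run G
t=6: L0/L1/L2 = G/F/- → run G
t=7: L0/L1/L2 = G/F/- → run G
t=8: L0/L1/L2 = -/FG/- → run F
t=9: L0/L1/L2 = -/FG/- → run F
t=10: L0/L1/L2 = -/G/- → run G
t=11: L0/L1/L2 = -/G/- → run G

context switches = 3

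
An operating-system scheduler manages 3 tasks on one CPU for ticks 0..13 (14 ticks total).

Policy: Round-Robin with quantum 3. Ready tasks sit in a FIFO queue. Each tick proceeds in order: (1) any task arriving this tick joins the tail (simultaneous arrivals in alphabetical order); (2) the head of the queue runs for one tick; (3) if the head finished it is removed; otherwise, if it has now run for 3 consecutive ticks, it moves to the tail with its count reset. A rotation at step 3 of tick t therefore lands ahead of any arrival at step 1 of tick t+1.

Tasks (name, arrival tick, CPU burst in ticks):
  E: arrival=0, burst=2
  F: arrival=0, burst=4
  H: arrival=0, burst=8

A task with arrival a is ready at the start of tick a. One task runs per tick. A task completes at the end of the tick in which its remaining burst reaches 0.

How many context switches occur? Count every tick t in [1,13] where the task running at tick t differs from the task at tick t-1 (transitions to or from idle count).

context switches = 4

t=0: queue=[E,F,H] q_used=0 → run E
t=1: queue=[E,F,H] q_used=1 → run E
t=2: queue=[F,H] q_used=0 → run F
t=3: queue=[F,H] q_used=1 → run F
t=4: queue=[F,H] q_used=2 → run F
t=5: queue=[H,F] q_used=0 → run H
t=6: queue=[H,F] q_used=1 → run H
t=7: queue=[H,F] q_used=2 → run H
t=8: queue=[F,H] q_used=0 → run F
t=9: queue=[H] q_used=0 → run H
t=10: queue=[H] q_used=1 → run H
t=11: queue=[H] q_used=2 → run H
t=12: queue=[H] q_used=0 → run H
t=13: queue=[H] q_used=1 → run H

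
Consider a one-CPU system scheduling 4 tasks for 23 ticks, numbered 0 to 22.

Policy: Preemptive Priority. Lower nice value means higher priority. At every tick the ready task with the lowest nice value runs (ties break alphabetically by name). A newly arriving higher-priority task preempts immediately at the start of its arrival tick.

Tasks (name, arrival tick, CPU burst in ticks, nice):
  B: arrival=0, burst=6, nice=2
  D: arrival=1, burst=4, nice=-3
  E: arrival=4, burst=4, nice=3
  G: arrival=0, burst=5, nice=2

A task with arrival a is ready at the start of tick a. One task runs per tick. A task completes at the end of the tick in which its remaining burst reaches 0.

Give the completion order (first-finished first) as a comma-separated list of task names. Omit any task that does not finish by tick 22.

completion order = D, B, G, E

t=0: ready={B,G} → run B
t=1: ready={B,D,G} → run D
t=2: ready={B,D,G} → run D
t=3: ready={B,D,G} → run D
t=4: ready={B,D,E,G} → run D
t=5: ready={B,E,G} → run B
t=6: ready={B,E,G} → run B
t=7: ready={B,E,G} → run B
t=8: ready={B,E,G} → run B
t=9: ready={B,E,G} → run B
t=10: ready={E,G} → run G
t=11: ready={E,G} → run G
t=12: ready={E,G} → run G
t=13: ready={E,G} → run G
t=14: ready={E,G} → run G
t=15: ready={E} → run E
t=16: ready={E} → run E
t=17: ready={E} → run E
t=18: ready={E} → run E
t=19: (idle)
t=20: (idle)
t=21: (idle)
t=22: (idle)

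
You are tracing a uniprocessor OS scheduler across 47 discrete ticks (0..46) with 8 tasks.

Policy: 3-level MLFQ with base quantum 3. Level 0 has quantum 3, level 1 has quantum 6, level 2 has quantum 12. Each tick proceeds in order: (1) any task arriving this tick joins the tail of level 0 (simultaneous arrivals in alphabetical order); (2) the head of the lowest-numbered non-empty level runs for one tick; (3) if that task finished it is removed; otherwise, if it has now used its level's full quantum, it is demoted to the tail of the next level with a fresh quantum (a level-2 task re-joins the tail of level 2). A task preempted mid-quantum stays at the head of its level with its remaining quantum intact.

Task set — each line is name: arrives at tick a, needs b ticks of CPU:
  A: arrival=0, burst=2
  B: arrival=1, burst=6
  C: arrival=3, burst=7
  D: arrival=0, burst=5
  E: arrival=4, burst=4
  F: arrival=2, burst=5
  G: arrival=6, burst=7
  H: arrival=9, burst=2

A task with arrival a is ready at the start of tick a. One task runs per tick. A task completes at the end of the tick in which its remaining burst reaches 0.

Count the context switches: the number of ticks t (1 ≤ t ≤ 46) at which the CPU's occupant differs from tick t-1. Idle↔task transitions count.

context switches = 14

t=0: L0/L1/L2 = AD/-/- → run A
t=1: L0/L1/L2 = ADB/-/- → run A
t=2: L0/L1/L2 = DBF/-/- → run D
t=3: L0/L1/L2 = DBFC/-/- → run D
t=4: L0/L1/L2 = DBFCE/-/- → run D
t=5: L0/L1/L2 = BFCE/D/- → run B
t=6: L0/L1/L2 = BFCEG/D/- → run B
t=7: L0/L1/L2 = BFCEG/D/- → run B
t=8: L0/L1/L2 = FCEG/DB/- → run F
t=9: L0/L1/L2 = FCEGH/DB/- → run F
t=10: L0/L1/L2 = FCEGH/DB/- → run F
t=11: L0/L1/L2 = CEGH/DBF/- → run C
t=12: L0/L1/L2 = CEGH/DBF/- → run C
t=13: L0/L1/L2 = CEGH/DBF/- → run C
t=14: L0/L1/L2 = EGH/DBFC/- → run E
t=15: L0/L1/L2 = EGH/DBFC/- → run E
t=16: L0/L1/L2 = EGH/DBFC/- → run E
t=17: L0/L1/L2 = GH/DBFCE/- → run G
t=18: L0/L1/L2 = GH/DBFCE/- → run G
t=19: L0/L1/L2 = GH/DBFCE/- → run G
t=20: L0/L1/L2 = H/DBFCEG/- → run H
t=21: L0/L1/L2 = H/DBFCEG/- → run H
t=22: L0/L1/L2 = -/DBFCEG/- → run D
t=23: L0/L1/L2 = -/DBFCEG/- → run D
t=24: L0/L1/L2 = -/BFCEG/- → run B
t=25: L0/L1/L2 = -/BFCEG/- → run B
t=26: L0/L1/L2 = -/BFCEG/- → run B
t=27: L0/L1/L2 = -/FCEG/- → run F
t=28: L0/L1/L2 = -/FCEG/- → run F
t=29: L0/L1/L2 = -/CEG/- → run C
t=30: L0/L1/L2 = -/CEG/- → run C
t=31: L0/L1/L2 = -/CEG/- → run C
t=32: L0/L1/L2 = -/CEG/- → run C
t=33: L0/L1/L2 = -/EG/- → run E
t=34: L0/L1/L2 = -/G/- → run G
t=35: L0/L1/L2 = -/G/- → run G
t=36: L0/L1/L2 = -/G/- → run G
t=37: L0/L1/L2 = -/G/- → run G
t=38: (idle)
t=39: (idle)
t=40: (idle)
t=41: (idle)
t=42: (idle)
t=43: (idle)
t=44: (idle)
t=45: (idle)
t=46: (idle)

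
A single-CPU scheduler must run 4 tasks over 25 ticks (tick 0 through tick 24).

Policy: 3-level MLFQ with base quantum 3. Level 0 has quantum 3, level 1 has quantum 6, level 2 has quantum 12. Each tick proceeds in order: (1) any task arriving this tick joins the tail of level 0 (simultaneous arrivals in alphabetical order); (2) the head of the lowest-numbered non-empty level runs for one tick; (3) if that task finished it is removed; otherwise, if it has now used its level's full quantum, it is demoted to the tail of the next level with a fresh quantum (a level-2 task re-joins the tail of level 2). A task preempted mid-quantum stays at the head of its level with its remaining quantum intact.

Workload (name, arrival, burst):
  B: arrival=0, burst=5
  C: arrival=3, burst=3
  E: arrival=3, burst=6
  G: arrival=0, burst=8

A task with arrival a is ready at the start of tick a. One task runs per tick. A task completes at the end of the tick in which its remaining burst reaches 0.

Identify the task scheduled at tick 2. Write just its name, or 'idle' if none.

running at tick 2 = B

t=0: L0/L1/L2 = BG/-/- → run B
t=1: L0/L1/L2 = BG/-/- → run B
t=2: L0/L1/L2 = BG/-/- → run B
t=3: L0/L1/L2 = GCE/B/- → run G
t=4: L0/L1/L2 = GCE/B/- → run G
t=5: L0/L1/L2 = GCE/B/- → run G
t=6: L0/L1/L2 = CE/BG/- → run C
t=7: L0/L1/L2 = CE/BG/- → run C
t=8: L0/L1/L2 = CE/BG/- → run C
t=9: L0/L1/L2 = E/BG/- → run E
t=10: L0/L1/L2 = E/BG/- → run E
t=11: L0/L1/L2 = E/BG/- → run E
t=12: L0/L1/L2 = -/BGE/- → run B
t=13: L0/L1/L2 = -/BGE/- → run B
t=14: L0/L1/L2 = -/GE/- → run G
t=15: L0/L1/L2 = -/GE/- → run G
t=16: L0/L1/L2 = -/GE/- → run G
t=17: L0/L1/L2 = -/GE/- → run G
t=18: L0/L1/L2 = -/GE/- → run G
t=19: L0/L1/L2 = -/E/- → run E
t=20: L0/L1/L2 = -/E/- → run E
t=21: L0/L1/L2 = -/E/- → run E
t=22: (idle)
t=23: (idle)
t=24: (idle)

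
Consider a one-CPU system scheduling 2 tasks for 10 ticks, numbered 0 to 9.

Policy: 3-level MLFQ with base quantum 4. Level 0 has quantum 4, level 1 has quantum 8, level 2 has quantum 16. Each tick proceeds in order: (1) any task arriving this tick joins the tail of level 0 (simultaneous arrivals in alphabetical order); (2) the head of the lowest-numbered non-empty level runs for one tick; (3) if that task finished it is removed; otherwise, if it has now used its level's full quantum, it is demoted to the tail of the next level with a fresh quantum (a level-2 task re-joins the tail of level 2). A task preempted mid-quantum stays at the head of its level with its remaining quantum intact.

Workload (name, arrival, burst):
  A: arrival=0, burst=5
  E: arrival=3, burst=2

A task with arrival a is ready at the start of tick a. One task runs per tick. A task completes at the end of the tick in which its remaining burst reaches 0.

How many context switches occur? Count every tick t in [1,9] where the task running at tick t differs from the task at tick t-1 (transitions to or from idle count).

context switches = 3

t=0: L0/L1/L2 = A/-/- → run A
t=1: L0/L1/L2 = A/-/- → run A
t=2: L0/L1/L2 = A/-/- → run A
t=3: L0/L1/L2 = AE/-/- → run A
t=4: L0/L1/L2 = E/A/- → run E
t=5: L0/L1/L2 = E/A/- → run E
t=6: L0/L1/L2 = -/A/- → run A
t=7: (idle)
t=8: (idle)
t=9: (idle)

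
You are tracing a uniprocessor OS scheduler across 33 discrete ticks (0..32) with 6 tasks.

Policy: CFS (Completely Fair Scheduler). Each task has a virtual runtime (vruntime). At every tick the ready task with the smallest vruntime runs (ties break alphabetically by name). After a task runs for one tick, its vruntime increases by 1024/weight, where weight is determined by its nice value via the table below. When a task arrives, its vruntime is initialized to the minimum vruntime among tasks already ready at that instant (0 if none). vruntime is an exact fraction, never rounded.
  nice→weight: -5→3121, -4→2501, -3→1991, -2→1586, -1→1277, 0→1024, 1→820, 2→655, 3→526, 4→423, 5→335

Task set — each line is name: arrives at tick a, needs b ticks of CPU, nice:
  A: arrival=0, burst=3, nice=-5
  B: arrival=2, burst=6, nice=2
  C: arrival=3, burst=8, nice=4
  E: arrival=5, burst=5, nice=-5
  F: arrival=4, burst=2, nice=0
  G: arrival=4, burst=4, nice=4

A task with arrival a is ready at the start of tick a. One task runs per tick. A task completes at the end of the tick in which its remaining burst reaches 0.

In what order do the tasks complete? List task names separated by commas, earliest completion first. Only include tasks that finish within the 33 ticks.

t=0: vr[A=0] → run A
t=1: vr[A=1024/3121] → run A
t=2: vr[A=2048/3121 B=2048/3121] → run A
t=3: vr[B=2048/3121 C=2048/3121] → run B
t=4: vr[B=4537344/2044255 C=2048/3121 F=2048/3121 G=2048/3121] → run C
t=5: vr[B=4537344/2044255 C=4062208/1320183 E=2048/3121 F=2048/3121 G=2048/3121] → run E
t=6: vr[B=4537344/2044255 C=4062208/1320183 E=3072/3121 F=2048/3121 G=2048/3121] → run F
t=7: vr[B=4537344/2044255 C=4062208/1320183 E=3072/3121 F=5169/3121 G=2048/3121] → run G
t=8: vr[B=4537344/2044255 C=4062208/1320183 E=3072/3121 F=5169/3121 G=4062208/1320183] → run E
t=9: vr[B=4537344/2044255 C=4062208/1320183 E=4096/3121 F=5169/3121 G=4062208/1320183] → run E
t=10: vr[B=4537344/2044255 C=4062208/1320183 E=5120/3121 F=5169/3121 G=4062208/1320183] → run E
t=11: vr[B=4537344/2044255 C=4062208/1320183 E=6144/3121 F=5169/3121 G=4062208/1320183] → run F
t=12: vr[B=4537344/2044255 C=4062208/1320183 E=6144/3121 G=4062208/1320183] → run E
t=13: vr[B=4537344/2044255 C=4062208/1320183 G=4062208/1320183] → run B
t=14: vr[B=7733248/2044255 C=4062208/1320183 G=4062208/1320183] → run C
t=15: vr[B=7733248/2044255 C=7258112/1320183 G=4062208/1320183] → run G
t=16: vr[B=7733248/2044255 C=7258112/1320183 G=7258112/1320183] → run B
t=17: vr[B=10929152/2044255 C=7258112/1320183 G=7258112/1320183] → run B
t=18: vr[B=14125056/2044255 C=7258112/1320183 G=7258112/1320183] → run C
t=19: vr[B=14125056/2044255 C=3484672/440061 G=7258112/1320183] → run G
t=20: vr[B=14125056/2044255 C=3484672/440061 G=3484672/440061] → run B
t=21: vr[B=3464192/408851 C=3484672/440061 G=3484672/440061] → run C
t=22: vr[B=3464192/408851 C=13649920/1320183 G=3484672/440061] → run G
t=23: vr[B=3464192/408851 C=13649920/1320183] → run B
t=24: vr[C=13649920/1320183] → run C
t=25: vr[C=16845824/1320183] → run C
t=26: vr[C=6680576/440061] → run C
t=27: vr[C=23237632/1320183] → run C
t=28: (idle)
t=29: (idle)
t=30: (idle)
t=31: (idle)
t=32: (idle)

completion order = A, F, E, G, B, C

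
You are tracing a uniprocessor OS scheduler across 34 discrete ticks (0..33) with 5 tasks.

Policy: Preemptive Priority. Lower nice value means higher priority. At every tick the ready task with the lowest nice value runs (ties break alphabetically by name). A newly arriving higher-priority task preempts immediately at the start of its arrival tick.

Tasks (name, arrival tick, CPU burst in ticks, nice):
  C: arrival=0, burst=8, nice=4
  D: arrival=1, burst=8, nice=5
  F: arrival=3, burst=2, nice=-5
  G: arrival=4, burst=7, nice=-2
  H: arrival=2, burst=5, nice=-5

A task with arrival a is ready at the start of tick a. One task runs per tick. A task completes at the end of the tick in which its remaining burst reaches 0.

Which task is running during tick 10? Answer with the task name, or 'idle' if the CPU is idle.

running at tick 10 = G

t=0: ready={C} → run C
t=1: ready={C,D} → run C
t=2: ready={C,D,H} → run H
t=3: ready={C,D,F,H} → run F
t=4: ready={C,D,F,G,H} → run F
t=5: ready={C,D,G,H} → run H
t=6: ready={C,D,G,H} → run H
t=7: ready={C,D,G,H} → run H
t=8: ready={C,D,G,H} → run H
t=9: ready={C,D,G} → run G
t=10: ready={C,D,G} → run G
t=11: ready={C,D,G} → run G
t=12: ready={C,D,G} → run G
t=13: ready={C,D,G} → run G
t=14: ready={C,D,G} → run G
t=15: ready={C,D,G} → run G
t=16: ready={C,D} → run C
t=17: ready={C,D} → run C
t=18: ready={C,D} → run C
t=19: ready={C,D} → run C
t=20: ready={C,D} → run C
t=21: ready={C,D} → run C
t=22: ready={D} → run D
t=23: ready={D} → run D
t=24: ready={D} → run D
t=25: ready={D} → run D
t=26: ready={D} → run D
t=27: ready={D} → run D
t=28: ready={D} → run D
t=29: ready={D} → run D
t=30: (idle)
t=31: (idle)
t=32: (idle)
t=33: (idle)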